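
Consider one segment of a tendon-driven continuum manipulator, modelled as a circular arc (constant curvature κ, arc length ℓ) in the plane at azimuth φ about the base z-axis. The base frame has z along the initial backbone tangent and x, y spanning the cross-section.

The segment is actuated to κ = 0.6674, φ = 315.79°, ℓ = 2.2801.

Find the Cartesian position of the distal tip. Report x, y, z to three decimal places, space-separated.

1.021 -0.994 1.497

θ = κ·ℓ = 0.6674 × 2.2801 = 1.52174 rad
ρ = (1 − cos θ)/κ = (1 − 0.04904)/0.6674 = 1.42488
z = sin θ / κ = 0.99880/0.6674 = 1.49655
x = ρ cos φ = 1.42488 × cos(315.79°) = 1.02134
y = ρ sin φ = 1.42488 × sin(315.79°) = -0.99355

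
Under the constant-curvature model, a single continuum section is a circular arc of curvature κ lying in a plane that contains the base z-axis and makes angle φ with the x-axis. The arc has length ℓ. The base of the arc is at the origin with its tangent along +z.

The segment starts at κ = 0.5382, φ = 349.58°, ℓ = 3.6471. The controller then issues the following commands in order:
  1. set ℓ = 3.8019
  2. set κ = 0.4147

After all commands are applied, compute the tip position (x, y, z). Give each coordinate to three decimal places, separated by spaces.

2.385 -0.439 2.411

initial: κ=0.5382, φ=349.58°, ℓ=3.6471
cmd 1: set ℓ=3.8019 → (κ,φ,ℓ)=(0.5382,349.58°,3.8019) → tip=(2.6638,-0.4899,1.6520)
cmd 2: set κ=0.4147 → (κ,φ,ℓ)=(0.4147,349.58°,3.8019) → tip=(2.3855,-0.4387,2.4113)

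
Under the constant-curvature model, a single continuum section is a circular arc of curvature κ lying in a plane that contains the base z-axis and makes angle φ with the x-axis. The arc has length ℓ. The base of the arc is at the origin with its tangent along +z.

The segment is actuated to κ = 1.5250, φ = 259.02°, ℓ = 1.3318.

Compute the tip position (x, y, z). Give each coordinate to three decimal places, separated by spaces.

-0.180 -0.930 0.588

θ = κ·ℓ = 1.5250 × 1.3318 = 2.03099 rad
ρ = (1 − cos θ)/κ = (1 − -0.44413)/1.5250 = 0.94697
z = sin θ / κ = 0.89596/1.5250 = 0.58752
x = ρ cos φ = 0.94697 × cos(259.02°) = -0.18037
y = ρ sin φ = 0.94697 × sin(259.02°) = -0.92963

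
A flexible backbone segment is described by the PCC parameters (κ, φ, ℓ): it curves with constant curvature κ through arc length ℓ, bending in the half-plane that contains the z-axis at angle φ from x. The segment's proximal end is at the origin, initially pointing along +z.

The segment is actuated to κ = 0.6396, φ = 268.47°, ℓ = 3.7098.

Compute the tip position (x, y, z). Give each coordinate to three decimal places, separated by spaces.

θ = κ·ℓ = 0.6396 × 3.7098 = 2.37279 rad
ρ = (1 − cos θ)/κ = (1 − -0.71874)/0.6396 = 2.68721
z = sin θ / κ = 0.69528/0.6396 = 1.08705
x = ρ cos φ = 2.68721 × cos(268.47°) = -0.07175
y = ρ sin φ = 2.68721 × sin(268.47°) = -2.68626

-0.072 -2.686 1.087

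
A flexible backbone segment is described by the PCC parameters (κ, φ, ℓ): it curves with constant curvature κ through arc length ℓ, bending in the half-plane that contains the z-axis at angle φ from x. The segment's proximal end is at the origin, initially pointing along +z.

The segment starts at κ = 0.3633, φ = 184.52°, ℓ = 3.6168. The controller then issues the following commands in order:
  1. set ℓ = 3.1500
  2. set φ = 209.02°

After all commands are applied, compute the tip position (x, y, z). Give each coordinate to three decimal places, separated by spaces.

initial: κ=0.3633, φ=184.52°, ℓ=3.6168
cmd 1: set ℓ=3.1500 → (κ,φ,ℓ)=(0.3633,184.52°,3.1500) → tip=(-1.6091,-0.1272,2.5061)
cmd 2: set φ=209.02° → (κ,φ,ℓ)=(0.3633,209.02°,3.1500) → tip=(-1.4115,-0.7830,2.5061)

-1.411 -0.783 2.506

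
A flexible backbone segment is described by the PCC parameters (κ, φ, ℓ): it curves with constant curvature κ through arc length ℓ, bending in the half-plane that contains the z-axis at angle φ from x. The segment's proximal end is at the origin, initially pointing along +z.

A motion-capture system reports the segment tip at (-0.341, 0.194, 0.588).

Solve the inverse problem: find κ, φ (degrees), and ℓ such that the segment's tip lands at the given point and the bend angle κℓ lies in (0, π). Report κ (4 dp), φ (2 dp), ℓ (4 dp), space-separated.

1.5704 150.36 0.7494

ρ = √(x²+y²) = √(-0.341² + 0.194²) = 0.39232
φ = atan2(y, x) mod 360° = atan2(0.194, -0.341) = 150.3638°
|p|² = ρ² + z² = 0.39232² + 0.588² = 0.49966
κ = 2ρ / |p|² = 2×0.39232 / 0.49966 = 1.57035
θ = 2·atan2(ρ, z) = 2·atan2(0.39232, 0.588) = 1.17676 rad
ℓ = θ/κ = 1.17676/1.57035 = 0.74936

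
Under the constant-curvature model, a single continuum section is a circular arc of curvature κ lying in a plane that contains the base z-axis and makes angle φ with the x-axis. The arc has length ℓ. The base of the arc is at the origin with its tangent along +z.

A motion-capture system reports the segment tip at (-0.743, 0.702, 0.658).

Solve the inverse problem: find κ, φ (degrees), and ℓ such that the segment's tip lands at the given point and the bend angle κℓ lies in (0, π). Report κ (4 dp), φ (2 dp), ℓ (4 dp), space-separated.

1.3834 136.63 1.4441

ρ = √(x²+y²) = √(-0.743² + 0.702²) = 1.02218
φ = atan2(y, x) mod 360° = atan2(0.702, -0.743) = 136.6253°
|p|² = ρ² + z² = 1.02218² + 0.658² = 1.47782
κ = 2ρ / |p|² = 2×1.02218 / 1.47782 = 1.38337
θ = 2·atan2(ρ, z) = 2·atan2(1.02218, 0.658) = 1.99769 rad
ℓ = θ/κ = 1.99769/1.38337 = 1.44408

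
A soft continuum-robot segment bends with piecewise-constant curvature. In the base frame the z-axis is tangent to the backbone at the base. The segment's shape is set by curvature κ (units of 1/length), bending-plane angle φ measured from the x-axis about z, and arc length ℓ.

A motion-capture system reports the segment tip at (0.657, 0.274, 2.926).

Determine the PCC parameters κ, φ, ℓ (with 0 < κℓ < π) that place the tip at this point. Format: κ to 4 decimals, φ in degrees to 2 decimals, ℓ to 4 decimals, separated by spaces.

0.1570 22.64 3.0401

ρ = √(x²+y²) = √(0.657² + 0.274²) = 0.71185
φ = atan2(y, x) mod 360° = atan2(0.274, 0.657) = 22.6384°
|p|² = ρ² + z² = 0.71185² + 2.926² = 9.06820
κ = 2ρ / |p|² = 2×0.71185 / 9.06820 = 0.15700
θ = 2·atan2(ρ, z) = 2·atan2(0.71185, 2.926) = 0.47729 rad
ℓ = θ/κ = 0.47729/0.15700 = 3.04012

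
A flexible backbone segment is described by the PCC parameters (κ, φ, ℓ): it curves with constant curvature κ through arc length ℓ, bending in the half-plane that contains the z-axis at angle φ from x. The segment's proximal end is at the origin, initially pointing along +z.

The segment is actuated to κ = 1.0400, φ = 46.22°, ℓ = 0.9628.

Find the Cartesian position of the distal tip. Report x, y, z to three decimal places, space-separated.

0.307 0.320 0.810

θ = κ·ℓ = 1.0400 × 0.9628 = 1.00131 rad
ρ = (1 − cos θ)/κ = (1 − 0.53920)/1.0400 = 0.44308
z = sin θ / κ = 0.84218/1.0400 = 0.80979
x = ρ cos φ = 0.44308 × cos(46.22°) = 0.30656
y = ρ sin φ = 0.44308 × sin(46.22°) = 0.31990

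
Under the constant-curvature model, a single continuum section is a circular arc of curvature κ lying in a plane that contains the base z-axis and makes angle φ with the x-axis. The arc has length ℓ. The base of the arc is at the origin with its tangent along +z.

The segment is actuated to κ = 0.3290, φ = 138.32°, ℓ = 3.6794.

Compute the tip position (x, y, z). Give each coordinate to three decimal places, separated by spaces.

θ = κ·ℓ = 0.3290 × 3.6794 = 1.21052 rad
ρ = (1 − cos θ)/κ = (1 − 0.35253)/0.3290 = 1.96799
z = sin θ / κ = 0.93580/0.3290 = 2.84438
x = ρ cos φ = 1.96799 × cos(138.32°) = -1.46984
y = ρ sin φ = 1.96799 × sin(138.32°) = 1.30866

-1.470 1.309 2.844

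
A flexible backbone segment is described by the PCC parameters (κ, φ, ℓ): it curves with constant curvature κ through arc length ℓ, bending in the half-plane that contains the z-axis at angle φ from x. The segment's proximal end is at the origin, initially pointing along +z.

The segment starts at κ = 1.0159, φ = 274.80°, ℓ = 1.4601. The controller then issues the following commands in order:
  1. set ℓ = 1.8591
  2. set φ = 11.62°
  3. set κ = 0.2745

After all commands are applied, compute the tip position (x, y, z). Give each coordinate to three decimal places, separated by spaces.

0.455 0.093 1.779

initial: κ=1.0159, φ=274.80°, ℓ=1.4601
cmd 1: set ℓ=1.8591 → (κ,φ,ℓ)=(1.0159,274.80°,1.8591) → tip=(0.1081,-1.2875,0.9350)
cmd 2: set φ=11.62° → (κ,φ,ℓ)=(1.0159,11.62°,1.8591) → tip=(1.2655,0.2602,0.9350)
cmd 3: set κ=0.2745 → (κ,φ,ℓ)=(0.2745,11.62°,1.8591) → tip=(0.4547,0.0935,1.7795)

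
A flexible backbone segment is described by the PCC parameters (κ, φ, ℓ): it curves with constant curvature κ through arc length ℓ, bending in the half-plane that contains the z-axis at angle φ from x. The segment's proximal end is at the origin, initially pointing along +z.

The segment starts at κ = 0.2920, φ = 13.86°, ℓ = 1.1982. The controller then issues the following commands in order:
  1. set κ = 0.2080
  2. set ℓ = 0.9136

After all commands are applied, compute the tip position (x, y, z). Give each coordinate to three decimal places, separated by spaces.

initial: κ=0.2920, φ=13.86°, ℓ=1.1982
cmd 1: set κ=0.2080 → (κ,φ,ℓ)=(0.2080,13.86°,1.1982) → tip=(0.1442,0.0356,1.1858)
cmd 2: set ℓ=0.9136 → (κ,φ,ℓ)=(0.2080,13.86°,0.9136) → tip=(0.0840,0.0207,0.9081)

0.084 0.021 0.908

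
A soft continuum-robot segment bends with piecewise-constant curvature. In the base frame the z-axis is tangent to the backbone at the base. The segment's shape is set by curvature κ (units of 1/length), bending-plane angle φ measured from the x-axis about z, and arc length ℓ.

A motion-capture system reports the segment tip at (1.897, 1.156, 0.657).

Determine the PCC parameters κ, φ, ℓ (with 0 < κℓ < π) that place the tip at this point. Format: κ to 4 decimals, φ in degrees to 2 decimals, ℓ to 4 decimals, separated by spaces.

0.8279 31.36 3.1000

ρ = √(x²+y²) = √(1.897² + 1.156²) = 2.22147
φ = atan2(y, x) mod 360° = atan2(1.156, 1.897) = 31.3574°
|p|² = ρ² + z² = 2.22147² + 0.657² = 5.36659
κ = 2ρ / |p|² = 2×2.22147 / 5.36659 = 0.82789
θ = 2·atan2(ρ, z) = 2·atan2(2.22147, 0.657) = 2.56649 rad
ℓ = θ/κ = 2.56649/0.82789 = 3.10004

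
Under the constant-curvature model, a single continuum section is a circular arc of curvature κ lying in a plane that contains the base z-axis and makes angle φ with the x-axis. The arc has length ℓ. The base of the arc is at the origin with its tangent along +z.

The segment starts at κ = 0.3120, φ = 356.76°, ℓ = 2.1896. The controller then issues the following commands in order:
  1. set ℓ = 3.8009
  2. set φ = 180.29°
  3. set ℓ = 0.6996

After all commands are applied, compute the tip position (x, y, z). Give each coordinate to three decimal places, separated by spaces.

-0.076 -0.000 0.694

initial: κ=0.3120, φ=356.76°, ℓ=2.1896
cmd 1: set ℓ=3.8009 → (κ,φ,ℓ)=(0.3120,356.76°,3.8009) → tip=(1.9985,-0.1131,2.9706)
cmd 2: set φ=180.29° → (κ,φ,ℓ)=(0.3120,180.29°,3.8009) → tip=(-2.0016,-0.0101,2.9706)
cmd 3: set ℓ=0.6996 → (κ,φ,ℓ)=(0.3120,180.29°,0.6996) → tip=(-0.0760,-0.0004,0.6941)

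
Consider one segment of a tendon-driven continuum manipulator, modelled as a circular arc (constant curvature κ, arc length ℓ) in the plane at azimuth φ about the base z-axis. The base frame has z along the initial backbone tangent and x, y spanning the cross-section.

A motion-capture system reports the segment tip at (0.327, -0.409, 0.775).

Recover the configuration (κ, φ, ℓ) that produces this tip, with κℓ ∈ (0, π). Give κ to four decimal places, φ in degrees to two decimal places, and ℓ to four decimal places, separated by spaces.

1.1971 308.64 0.9927

ρ = √(x²+y²) = √(0.327² + -0.409²) = 0.52365
φ = atan2(y, x) mod 360° = atan2(-0.409, 0.327) = 308.6427°
|p|² = ρ² + z² = 0.52365² + 0.775² = 0.87484
κ = 2ρ / |p|² = 2×0.52365 / 0.87484 = 1.19714
θ = 2·atan2(ρ, z) = 2·atan2(0.52365, 0.775) = 1.18843 rad
ℓ = θ/κ = 1.18843/1.19714 = 0.99272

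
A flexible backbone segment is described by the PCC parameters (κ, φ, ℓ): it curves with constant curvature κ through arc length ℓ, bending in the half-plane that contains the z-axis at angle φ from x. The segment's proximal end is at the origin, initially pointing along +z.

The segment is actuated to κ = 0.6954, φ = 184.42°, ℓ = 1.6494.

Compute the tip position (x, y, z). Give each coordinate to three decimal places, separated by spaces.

-0.844 -0.065 1.311

θ = κ·ℓ = 0.6954 × 1.6494 = 1.14699 rad
ρ = (1 − cos θ)/κ = (1 − 0.41123)/0.6954 = 0.84666
z = sin θ / κ = 0.91153/0.6954 = 1.31080
x = ρ cos φ = 0.84666 × cos(184.42°) = -0.84415
y = ρ sin φ = 0.84666 × sin(184.42°) = -0.06525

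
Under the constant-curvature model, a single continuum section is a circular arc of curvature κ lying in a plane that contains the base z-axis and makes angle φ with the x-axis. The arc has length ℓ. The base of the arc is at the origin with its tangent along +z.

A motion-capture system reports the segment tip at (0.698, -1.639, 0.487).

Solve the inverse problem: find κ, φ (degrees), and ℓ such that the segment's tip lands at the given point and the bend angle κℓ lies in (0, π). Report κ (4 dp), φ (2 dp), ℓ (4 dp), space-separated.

ρ = √(x²+y²) = √(0.698² + -1.639²) = 1.78144
φ = atan2(y, x) mod 360° = atan2(-1.639, 0.698) = 293.0677°
|p|² = ρ² + z² = 1.78144² + 0.487² = 3.41069
κ = 2ρ / |p|² = 2×1.78144 / 3.41069 = 1.04462
θ = 2·atan2(ρ, z) = 2·atan2(1.78144, 0.487) = 2.60788 rad
ℓ = θ/κ = 2.60788/1.04462 = 2.49649

1.0446 293.07 2.4965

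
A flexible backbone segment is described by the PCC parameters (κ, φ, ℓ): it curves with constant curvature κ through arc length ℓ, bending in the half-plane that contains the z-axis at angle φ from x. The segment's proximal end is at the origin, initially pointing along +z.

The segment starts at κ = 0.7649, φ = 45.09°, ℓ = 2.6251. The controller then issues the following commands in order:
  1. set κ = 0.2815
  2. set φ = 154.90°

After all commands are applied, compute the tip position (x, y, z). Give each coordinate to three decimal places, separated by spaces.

initial: κ=0.7649, φ=45.09°, ℓ=2.6251
cmd 1: set κ=0.2815 → (κ,φ,ℓ)=(0.2815,45.09°,2.6251) → tip=(0.6542,0.6562,2.3926)
cmd 2: set φ=154.90° → (κ,φ,ℓ)=(0.2815,154.90°,2.6251) → tip=(-0.8391,0.3931,2.3926)

-0.839 0.393 2.393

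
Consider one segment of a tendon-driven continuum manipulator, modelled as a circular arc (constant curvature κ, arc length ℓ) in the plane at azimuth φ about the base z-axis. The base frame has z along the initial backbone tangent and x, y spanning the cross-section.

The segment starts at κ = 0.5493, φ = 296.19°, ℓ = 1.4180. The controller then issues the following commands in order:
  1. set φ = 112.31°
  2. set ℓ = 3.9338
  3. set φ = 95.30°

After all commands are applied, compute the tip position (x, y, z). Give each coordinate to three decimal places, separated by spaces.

initial: κ=0.5493, φ=296.19°, ℓ=1.4180
cmd 1: set φ=112.31° → (κ,φ,ℓ)=(0.5493,112.31°,1.4180) → tip=(-0.1993,0.4856,1.2789)
cmd 2: set ℓ=3.9338 → (κ,φ,ℓ)=(0.5493,112.31°,3.9338) → tip=(-1.0756,2.6213,1.5127)
cmd 3: set φ=95.30° → (κ,φ,ℓ)=(0.5493,95.30°,3.9338) → tip=(-0.2617,2.8213,1.5127)

-0.262 2.821 1.513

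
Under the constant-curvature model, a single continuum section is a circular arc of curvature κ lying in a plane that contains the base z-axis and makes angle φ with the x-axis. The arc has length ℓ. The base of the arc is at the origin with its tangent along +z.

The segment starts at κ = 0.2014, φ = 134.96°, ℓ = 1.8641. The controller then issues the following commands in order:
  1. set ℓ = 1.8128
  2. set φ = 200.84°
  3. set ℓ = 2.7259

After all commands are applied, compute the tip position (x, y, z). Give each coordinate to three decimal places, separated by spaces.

-0.682 -0.260 2.591

initial: κ=0.2014, φ=134.96°, ℓ=1.8641
cmd 1: set ℓ=1.8128 → (κ,φ,ℓ)=(0.2014,134.96°,1.8128) → tip=(-0.2312,0.2316,1.7728)
cmd 2: set φ=200.84° → (κ,φ,ℓ)=(0.2014,200.84°,1.8128) → tip=(-0.3059,-0.1164,1.7728)
cmd 3: set ℓ=2.7259 → (κ,φ,ℓ)=(0.2014,200.84°,2.7259) → tip=(-0.6819,-0.2596,2.5910)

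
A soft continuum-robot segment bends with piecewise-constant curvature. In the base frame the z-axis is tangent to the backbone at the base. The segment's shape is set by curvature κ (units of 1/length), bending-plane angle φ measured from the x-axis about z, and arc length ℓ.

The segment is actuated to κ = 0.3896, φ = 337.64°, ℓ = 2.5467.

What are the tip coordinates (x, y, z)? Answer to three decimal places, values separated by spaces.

1.076 -0.442 2.149

θ = κ·ℓ = 0.3896 × 2.5467 = 0.99219 rad
ρ = (1 − cos θ)/κ = (1 − 0.54685)/0.3896 = 1.16311
z = sin θ / κ = 0.83723/0.3896 = 2.14894
x = ρ cos φ = 1.16311 × cos(337.64°) = 1.07565
y = ρ sin φ = 1.16311 × sin(337.64°) = -0.44247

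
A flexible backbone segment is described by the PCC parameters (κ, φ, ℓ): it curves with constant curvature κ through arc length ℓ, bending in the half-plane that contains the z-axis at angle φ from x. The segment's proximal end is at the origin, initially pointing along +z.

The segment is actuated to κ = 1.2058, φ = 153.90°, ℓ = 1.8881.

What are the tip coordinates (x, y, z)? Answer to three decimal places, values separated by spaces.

θ = κ·ℓ = 1.2058 × 1.8881 = 2.27667 rad
ρ = (1 − cos θ)/κ = (1 − -0.64870)/1.2058 = 1.36731
z = sin θ / κ = 0.76104/1.2058 = 0.63115
x = ρ cos φ = 1.36731 × cos(153.90°) = -1.22788
y = ρ sin φ = 1.36731 × sin(153.90°) = 0.60153

-1.228 0.602 0.631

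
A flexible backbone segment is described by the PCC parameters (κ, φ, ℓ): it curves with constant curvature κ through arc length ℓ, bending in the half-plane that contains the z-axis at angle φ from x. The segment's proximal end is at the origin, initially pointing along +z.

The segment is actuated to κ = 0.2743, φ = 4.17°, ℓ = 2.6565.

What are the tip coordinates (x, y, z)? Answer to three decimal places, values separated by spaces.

0.923 0.067 2.428

θ = κ·ℓ = 0.2743 × 2.6565 = 0.72868 rad
ρ = (1 − cos θ)/κ = (1 − 0.74606)/0.2743 = 0.92579
z = sin θ / κ = 0.66588/0.2743 = 2.42758
x = ρ cos φ = 0.92579 × cos(4.17°) = 0.92334
y = ρ sin φ = 0.92579 × sin(4.17°) = 0.06732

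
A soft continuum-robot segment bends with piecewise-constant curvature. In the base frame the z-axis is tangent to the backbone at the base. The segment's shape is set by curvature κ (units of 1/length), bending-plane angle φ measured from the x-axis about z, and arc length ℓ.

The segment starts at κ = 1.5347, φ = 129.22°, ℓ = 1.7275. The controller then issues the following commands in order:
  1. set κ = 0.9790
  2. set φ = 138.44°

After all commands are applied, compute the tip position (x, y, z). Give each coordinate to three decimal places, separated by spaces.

-0.856 0.759 1.014

initial: κ=1.5347, φ=129.22°, ℓ=1.7275
cmd 1: set κ=0.9790 → (κ,φ,ℓ)=(0.9790,129.22°,1.7275) → tip=(-0.7235,0.8864,1.0141)
cmd 2: set φ=138.44° → (κ,φ,ℓ)=(0.9790,138.44°,1.7275) → tip=(-0.8561,0.7590,1.0141)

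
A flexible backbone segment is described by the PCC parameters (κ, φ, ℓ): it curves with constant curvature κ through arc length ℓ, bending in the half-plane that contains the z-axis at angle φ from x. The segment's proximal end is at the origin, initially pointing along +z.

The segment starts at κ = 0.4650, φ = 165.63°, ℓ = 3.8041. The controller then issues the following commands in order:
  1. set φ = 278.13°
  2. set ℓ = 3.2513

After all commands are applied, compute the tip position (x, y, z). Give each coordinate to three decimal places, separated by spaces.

initial: κ=0.4650, φ=165.63°, ℓ=3.8041
cmd 1: set φ=278.13° → (κ,φ,ℓ)=(0.4650,278.13°,3.8041) → tip=(0.3640,-2.5479,2.1085)
cmd 2: set ℓ=3.2513 → (κ,φ,ℓ)=(0.4650,278.13°,3.2513) → tip=(0.2862,-2.0035,2.1468)

0.286 -2.004 2.147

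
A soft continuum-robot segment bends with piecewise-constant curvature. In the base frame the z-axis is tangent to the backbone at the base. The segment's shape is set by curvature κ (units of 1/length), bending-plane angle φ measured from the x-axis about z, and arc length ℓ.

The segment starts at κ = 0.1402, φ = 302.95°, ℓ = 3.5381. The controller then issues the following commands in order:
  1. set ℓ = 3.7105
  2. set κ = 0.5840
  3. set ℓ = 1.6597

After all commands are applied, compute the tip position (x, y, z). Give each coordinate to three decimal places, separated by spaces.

initial: κ=0.1402, φ=302.95°, ℓ=3.5381
cmd 1: set ℓ=3.7105 → (κ,φ,ℓ)=(0.1402,302.95°,3.7105) → tip=(0.5132,-0.7918,3.5454)
cmd 2: set κ=0.5840 → (κ,φ,ℓ)=(0.5840,302.95°,3.7105) → tip=(1.4543,-2.2436,1.4170)
cmd 3: set ℓ=1.6597 → (κ,φ,ℓ)=(0.5840,302.95°,1.6597) → tip=(0.4043,-0.6237,1.4118)

0.404 -0.624 1.412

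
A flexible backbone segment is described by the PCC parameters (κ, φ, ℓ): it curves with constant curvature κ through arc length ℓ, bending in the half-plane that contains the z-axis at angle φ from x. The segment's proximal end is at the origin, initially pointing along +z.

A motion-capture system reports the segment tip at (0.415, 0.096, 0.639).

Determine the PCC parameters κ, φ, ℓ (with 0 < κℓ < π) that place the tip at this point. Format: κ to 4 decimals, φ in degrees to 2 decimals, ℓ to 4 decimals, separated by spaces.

ρ = √(x²+y²) = √(0.415² + 0.096²) = 0.42596
φ = atan2(y, x) mod 360° = atan2(0.096, 0.415) = 13.0249°
|p|² = ρ² + z² = 0.42596² + 0.639² = 0.58976
κ = 2ρ / |p|² = 2×0.42596 / 0.58976 = 1.44451
θ = 2·atan2(ρ, z) = 2·atan2(0.42596, 0.639) = 1.17592 rad
ℓ = θ/κ = 1.17592/1.44451 = 0.81406

1.4445 13.02 0.8141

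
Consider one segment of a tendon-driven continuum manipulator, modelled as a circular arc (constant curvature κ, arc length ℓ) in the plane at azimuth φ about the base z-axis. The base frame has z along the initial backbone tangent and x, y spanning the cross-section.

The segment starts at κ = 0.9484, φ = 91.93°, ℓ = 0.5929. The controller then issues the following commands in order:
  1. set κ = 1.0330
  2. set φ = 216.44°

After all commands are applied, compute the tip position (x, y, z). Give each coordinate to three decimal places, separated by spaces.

-0.142 -0.105 0.557

initial: κ=0.9484, φ=91.93°, ℓ=0.5929
cmd 1: set κ=1.0330 → (κ,φ,ℓ)=(1.0330,91.93°,0.5929) → tip=(-0.0059,0.1759,0.5565)
cmd 2: set φ=216.44° → (κ,φ,ℓ)=(1.0330,216.44°,0.5929) → tip=(-0.1416,-0.1045,0.5565)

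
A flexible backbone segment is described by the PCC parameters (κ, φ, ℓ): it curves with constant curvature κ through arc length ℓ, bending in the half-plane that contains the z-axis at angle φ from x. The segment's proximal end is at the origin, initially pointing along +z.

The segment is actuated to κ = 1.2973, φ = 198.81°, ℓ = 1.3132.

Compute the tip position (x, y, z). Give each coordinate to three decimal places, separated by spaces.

-0.826 -0.281 0.764

θ = κ·ℓ = 1.2973 × 1.3132 = 1.70361 rad
ρ = (1 − cos θ)/κ = (1 − -0.13243)/1.2973 = 0.87291
z = sin θ / κ = 0.99119/1.2973 = 0.76404
x = ρ cos φ = 0.87291 × cos(198.81°) = -0.82629
y = ρ sin φ = 0.87291 × sin(198.81°) = -0.28145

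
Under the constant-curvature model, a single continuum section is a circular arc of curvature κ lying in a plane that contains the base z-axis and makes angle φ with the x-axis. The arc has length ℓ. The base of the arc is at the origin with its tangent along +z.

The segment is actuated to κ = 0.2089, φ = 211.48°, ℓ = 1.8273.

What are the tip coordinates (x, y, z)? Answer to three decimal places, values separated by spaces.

θ = κ·ℓ = 0.2089 × 1.8273 = 0.38172 rad
ρ = (1 − cos θ)/κ = (1 − 0.92802)/0.2089 = 0.34455
z = sin θ / κ = 0.37252/0.2089 = 1.78325
x = ρ cos φ = 0.34455 × cos(211.48°) = -0.29384
y = ρ sin φ = 0.34455 × sin(211.48°) = -0.17992

-0.294 -0.180 1.783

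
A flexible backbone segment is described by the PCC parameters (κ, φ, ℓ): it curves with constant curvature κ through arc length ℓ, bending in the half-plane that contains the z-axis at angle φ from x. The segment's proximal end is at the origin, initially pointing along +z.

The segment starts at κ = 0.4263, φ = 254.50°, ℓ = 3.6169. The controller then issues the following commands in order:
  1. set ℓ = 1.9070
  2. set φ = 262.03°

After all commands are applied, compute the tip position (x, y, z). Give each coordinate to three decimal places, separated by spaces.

initial: κ=0.4263, φ=254.50°, ℓ=3.6169
cmd 1: set ℓ=1.9070 → (κ,φ,ℓ)=(0.4263,254.50°,1.9070) → tip=(-0.1960,-0.7067,1.7038)
cmd 2: set φ=262.03° → (κ,φ,ℓ)=(0.4263,262.03°,1.9070) → tip=(-0.1017,-0.7263,1.7038)

-0.102 -0.726 1.704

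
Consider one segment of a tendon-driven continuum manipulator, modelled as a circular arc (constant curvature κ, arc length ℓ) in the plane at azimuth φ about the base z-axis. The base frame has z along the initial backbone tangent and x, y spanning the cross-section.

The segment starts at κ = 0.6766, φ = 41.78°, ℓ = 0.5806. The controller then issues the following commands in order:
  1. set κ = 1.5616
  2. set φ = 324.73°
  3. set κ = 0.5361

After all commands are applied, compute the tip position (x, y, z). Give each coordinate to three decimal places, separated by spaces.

0.073 -0.052 0.571

initial: κ=0.6766, φ=41.78°, ℓ=0.5806
cmd 1: set κ=1.5616 → (κ,φ,ℓ)=(1.5616,41.78°,0.5806) → tip=(0.1832,0.1637,0.5043)
cmd 2: set φ=324.73° → (κ,φ,ℓ)=(1.5616,324.73°,0.5806) → tip=(0.2006,-0.1419,0.5043)
cmd 3: set κ=0.5361 → (κ,φ,ℓ)=(0.5361,324.73°,0.5806) → tip=(0.0732,-0.0518,0.5713)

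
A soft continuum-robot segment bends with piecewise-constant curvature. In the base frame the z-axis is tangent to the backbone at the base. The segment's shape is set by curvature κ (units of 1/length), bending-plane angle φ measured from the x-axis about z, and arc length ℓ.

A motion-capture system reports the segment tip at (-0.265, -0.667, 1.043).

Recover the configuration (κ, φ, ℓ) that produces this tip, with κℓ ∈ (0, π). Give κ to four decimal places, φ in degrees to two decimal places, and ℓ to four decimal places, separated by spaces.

ρ = √(x²+y²) = √(-0.265² + -0.667²) = 0.71771
φ = atan2(y, x) mod 360° = atan2(-0.667, -0.265) = 248.3320°
|p|² = ρ² + z² = 0.71771² + 1.043² = 1.60296
κ = 2ρ / |p|² = 2×0.71771 / 1.60296 = 0.89548
θ = 2·atan2(ρ, z) = 2·atan2(0.71771, 1.043) = 1.20542 rad
ℓ = θ/κ = 1.20542/0.89548 = 1.34611

0.8955 248.33 1.3461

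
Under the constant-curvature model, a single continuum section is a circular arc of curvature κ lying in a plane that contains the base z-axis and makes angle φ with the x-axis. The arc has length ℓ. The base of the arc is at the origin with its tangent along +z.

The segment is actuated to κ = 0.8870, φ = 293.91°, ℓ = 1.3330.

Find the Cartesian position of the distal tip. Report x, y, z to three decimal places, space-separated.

θ = κ·ℓ = 0.8870 × 1.3330 = 1.18237 rad
ρ = (1 − cos θ)/κ = (1 − 0.37873)/0.8870 = 0.70042
z = sin θ / κ = 0.92551/0.8870 = 1.04341
x = ρ cos φ = 0.70042 × cos(293.91°) = 0.28388
y = ρ sin φ = 0.70042 × sin(293.91°) = -0.64031

0.284 -0.640 1.043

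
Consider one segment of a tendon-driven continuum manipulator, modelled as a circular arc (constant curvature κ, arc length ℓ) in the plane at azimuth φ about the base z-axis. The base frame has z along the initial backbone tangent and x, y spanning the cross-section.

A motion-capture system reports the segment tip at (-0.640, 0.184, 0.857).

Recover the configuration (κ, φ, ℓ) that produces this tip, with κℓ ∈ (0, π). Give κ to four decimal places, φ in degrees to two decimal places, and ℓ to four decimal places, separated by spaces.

1.1307 163.96 1.1685

ρ = √(x²+y²) = √(-0.640² + 0.184²) = 0.66592
φ = atan2(y, x) mod 360° = atan2(0.184, -0.640) = 163.9601°
|p|² = ρ² + z² = 0.66592² + 0.857² = 1.17790
κ = 2ρ / |p|² = 2×0.66592 / 1.17790 = 1.13069
θ = 2·atan2(ρ, z) = 2·atan2(0.66592, 0.857) = 1.32117 rad
ℓ = θ/κ = 1.32117/1.13069 = 1.16846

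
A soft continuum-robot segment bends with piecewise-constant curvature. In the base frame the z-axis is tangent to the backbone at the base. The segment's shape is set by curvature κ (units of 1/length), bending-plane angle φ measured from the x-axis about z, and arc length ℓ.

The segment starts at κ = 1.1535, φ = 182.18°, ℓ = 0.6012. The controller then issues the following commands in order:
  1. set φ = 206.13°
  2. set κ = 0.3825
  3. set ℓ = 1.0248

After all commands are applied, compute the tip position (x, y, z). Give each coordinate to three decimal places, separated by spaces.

-0.178 -0.087 0.999

initial: κ=1.1535, φ=182.18°, ℓ=0.6012
cmd 1: set φ=206.13° → (κ,φ,ℓ)=(1.1535,206.13°,0.6012) → tip=(-0.1798,-0.0882,0.5542)
cmd 2: set κ=0.3825 → (κ,φ,ℓ)=(0.3825,206.13°,0.6012) → tip=(-0.0618,-0.0303,0.5959)
cmd 3: set ℓ=1.0248 → (κ,φ,ℓ)=(0.3825,206.13°,1.0248) → tip=(-0.1780,-0.0873,0.9988)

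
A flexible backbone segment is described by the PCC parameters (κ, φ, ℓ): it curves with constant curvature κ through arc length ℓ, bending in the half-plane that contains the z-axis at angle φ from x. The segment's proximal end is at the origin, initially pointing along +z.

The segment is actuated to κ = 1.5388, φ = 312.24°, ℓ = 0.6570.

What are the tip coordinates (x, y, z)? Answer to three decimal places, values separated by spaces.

θ = κ·ℓ = 1.5388 × 0.6570 = 1.01099 rad
ρ = (1 − cos θ)/κ = (1 − 0.53102)/1.5388 = 0.30477
z = sin θ / κ = 0.84736/1.5388 = 0.55066
x = ρ cos φ = 0.30477 × cos(312.24°) = 0.20488
y = ρ sin φ = 0.30477 × sin(312.24°) = -0.22563

0.205 -0.226 0.551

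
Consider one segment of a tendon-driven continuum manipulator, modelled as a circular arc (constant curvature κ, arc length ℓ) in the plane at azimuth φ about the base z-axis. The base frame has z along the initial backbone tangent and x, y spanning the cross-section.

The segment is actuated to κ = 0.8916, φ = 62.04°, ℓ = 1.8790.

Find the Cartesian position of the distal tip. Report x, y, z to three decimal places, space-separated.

0.581 1.094 1.115

θ = κ·ℓ = 0.8916 × 1.8790 = 1.67532 rad
ρ = (1 − cos θ)/κ = (1 − -0.10433)/0.8916 = 1.23859
z = sin θ / κ = 0.99454/0.8916 = 1.11546
x = ρ cos φ = 1.23859 × cos(62.04°) = 0.58072
y = ρ sin φ = 1.23859 × sin(62.04°) = 1.09402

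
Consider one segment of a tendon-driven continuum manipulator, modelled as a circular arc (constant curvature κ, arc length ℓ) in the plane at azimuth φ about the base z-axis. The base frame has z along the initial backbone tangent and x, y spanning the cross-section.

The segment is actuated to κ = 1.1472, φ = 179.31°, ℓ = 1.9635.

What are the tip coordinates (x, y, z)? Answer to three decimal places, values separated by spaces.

θ = κ·ℓ = 1.1472 × 1.9635 = 2.25253 rad
ρ = (1 − cos θ)/κ = (1 − -0.63014)/1.1472 = 1.42097
z = sin θ / κ = 0.77648/1.1472 = 0.67685
x = ρ cos φ = 1.42097 × cos(179.31°) = -1.42087
y = ρ sin φ = 1.42097 × sin(179.31°) = 0.01711

-1.421 0.017 0.677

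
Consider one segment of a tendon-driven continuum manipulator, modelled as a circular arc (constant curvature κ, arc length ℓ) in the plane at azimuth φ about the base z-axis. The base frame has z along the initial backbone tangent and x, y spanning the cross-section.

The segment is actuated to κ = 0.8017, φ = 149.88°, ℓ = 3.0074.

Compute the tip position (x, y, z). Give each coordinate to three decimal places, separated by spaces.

-1.883 1.092 0.832

θ = κ·ℓ = 0.8017 × 3.0074 = 2.41103 rad
ρ = (1 − cos θ)/κ = (1 − -0.74480)/0.8017 = 2.17638
z = sin θ / κ = 0.66729/0.8017 = 0.83234
x = ρ cos φ = 2.17638 × cos(149.88°) = -1.88251
y = ρ sin φ = 2.17638 × sin(149.88°) = 1.09213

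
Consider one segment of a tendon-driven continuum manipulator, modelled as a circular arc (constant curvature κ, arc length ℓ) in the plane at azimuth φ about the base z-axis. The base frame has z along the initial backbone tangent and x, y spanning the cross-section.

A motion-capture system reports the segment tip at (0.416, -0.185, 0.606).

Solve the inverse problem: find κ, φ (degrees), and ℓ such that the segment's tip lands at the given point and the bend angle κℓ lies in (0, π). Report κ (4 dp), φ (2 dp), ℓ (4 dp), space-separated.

1.5849 336.02 0.8131

ρ = √(x²+y²) = √(0.416² + -0.185²) = 0.45528
φ = atan2(y, x) mod 360° = atan2(-0.185, 0.416) = 336.0247°
|p|² = ρ² + z² = 0.45528² + 0.606² = 0.57452
κ = 2ρ / |p|² = 2×0.45528 / 0.57452 = 1.58492
θ = 2·atan2(ρ, z) = 2·atan2(0.45528, 0.606) = 1.28865 rad
ℓ = θ/κ = 1.28865/1.58492 = 0.81307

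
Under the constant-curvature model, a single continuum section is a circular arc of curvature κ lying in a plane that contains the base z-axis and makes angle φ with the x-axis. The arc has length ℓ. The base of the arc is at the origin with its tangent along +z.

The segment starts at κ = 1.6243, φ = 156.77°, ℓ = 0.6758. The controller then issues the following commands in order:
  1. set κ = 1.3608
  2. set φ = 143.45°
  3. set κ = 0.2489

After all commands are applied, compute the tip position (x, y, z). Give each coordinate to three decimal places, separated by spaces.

-0.046 0.034 0.673

initial: κ=1.6243, φ=156.77°, ℓ=0.6758
cmd 1: set κ=1.3608 → (κ,φ,ℓ)=(1.3608,156.77°,0.6758) → tip=(-0.2660,0.1142,0.5845)
cmd 2: set φ=143.45° → (κ,φ,ℓ)=(1.3608,143.45°,0.6758) → tip=(-0.2325,0.1724,0.5845)
cmd 3: set κ=0.2489 → (κ,φ,ℓ)=(0.2489,143.45°,0.6758) → tip=(-0.0456,0.0338,0.6726)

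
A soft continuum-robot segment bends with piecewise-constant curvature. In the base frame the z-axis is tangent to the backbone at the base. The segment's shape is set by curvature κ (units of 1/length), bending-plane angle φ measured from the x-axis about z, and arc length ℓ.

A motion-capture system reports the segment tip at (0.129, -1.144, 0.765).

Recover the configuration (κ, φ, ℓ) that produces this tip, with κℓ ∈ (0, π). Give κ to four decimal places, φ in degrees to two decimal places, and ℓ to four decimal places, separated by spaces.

1.2051 276.43 1.6335

ρ = √(x²+y²) = √(0.129² + -1.144²) = 1.15125
φ = atan2(y, x) mod 360° = atan2(-1.144, 0.129) = 276.4336°
|p|² = ρ² + z² = 1.15125² + 0.765² = 1.91060
κ = 2ρ / |p|² = 2×1.15125 / 1.91060 = 1.20512
θ = 2·atan2(ρ, z) = 2·atan2(1.15125, 0.765) = 1.96860 rad
ℓ = θ/κ = 1.96860/1.20512 = 1.63353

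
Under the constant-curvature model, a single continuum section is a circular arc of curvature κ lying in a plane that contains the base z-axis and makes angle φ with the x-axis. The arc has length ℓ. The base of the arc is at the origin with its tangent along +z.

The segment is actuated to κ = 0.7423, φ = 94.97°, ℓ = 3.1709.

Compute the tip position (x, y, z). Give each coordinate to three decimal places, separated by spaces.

θ = κ·ℓ = 0.7423 × 3.1709 = 2.35376 rad
ρ = (1 − cos θ)/κ = (1 − -0.70538)/0.7423 = 2.29743
z = sin θ / κ = 0.70883/0.7423 = 0.95491
x = ρ cos φ = 2.29743 × cos(94.97°) = -0.19904
y = ρ sin φ = 2.29743 × sin(94.97°) = 2.28879

-0.199 2.289 0.955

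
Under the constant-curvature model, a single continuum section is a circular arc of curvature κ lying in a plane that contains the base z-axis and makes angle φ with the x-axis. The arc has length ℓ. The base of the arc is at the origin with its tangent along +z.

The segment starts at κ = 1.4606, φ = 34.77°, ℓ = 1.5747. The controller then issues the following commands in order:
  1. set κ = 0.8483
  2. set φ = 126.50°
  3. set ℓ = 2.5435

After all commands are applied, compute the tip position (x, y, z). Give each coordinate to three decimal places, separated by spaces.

initial: κ=1.4606, φ=34.77°, ℓ=1.5747
cmd 1: set κ=0.8483 → (κ,φ,ℓ)=(0.8483,34.77°,1.5747) → tip=(0.7429,0.5157,1.1464)
cmd 2: set φ=126.50° → (κ,φ,ℓ)=(0.8483,126.50°,1.5747) → tip=(-0.5379,0.7270,1.1464)
cmd 3: set ℓ=2.5435 → (κ,φ,ℓ)=(0.8483,126.50°,2.5435) → tip=(-1.0895,1.4723,0.9816)

-1.089 1.472 0.982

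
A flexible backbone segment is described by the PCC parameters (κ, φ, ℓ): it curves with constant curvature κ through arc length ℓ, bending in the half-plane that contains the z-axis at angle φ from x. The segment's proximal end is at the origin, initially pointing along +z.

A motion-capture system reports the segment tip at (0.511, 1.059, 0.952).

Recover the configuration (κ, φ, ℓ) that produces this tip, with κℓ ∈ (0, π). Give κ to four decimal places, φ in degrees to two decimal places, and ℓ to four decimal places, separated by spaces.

1.0274 64.24 1.7329

ρ = √(x²+y²) = √(0.511² + 1.059²) = 1.17584
φ = atan2(y, x) mod 360° = atan2(1.059, 0.511) = 64.2413°
|p|² = ρ² + z² = 1.17584² + 0.952² = 2.28891
κ = 2ρ / |p|² = 2×1.17584 / 2.28891 = 1.02743
θ = 2·atan2(ρ, z) = 2·atan2(1.17584, 0.952) = 1.78042 rad
ℓ = θ/κ = 1.78042/1.02743 = 1.73289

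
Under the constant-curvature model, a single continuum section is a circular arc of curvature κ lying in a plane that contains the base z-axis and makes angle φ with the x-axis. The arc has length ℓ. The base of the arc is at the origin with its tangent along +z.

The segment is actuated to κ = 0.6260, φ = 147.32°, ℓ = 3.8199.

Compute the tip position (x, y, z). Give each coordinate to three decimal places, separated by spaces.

-2.328 1.493 1.089

θ = κ·ℓ = 0.6260 × 3.8199 = 2.39126 rad
ρ = (1 − cos θ)/κ = (1 − -0.73146)/0.6260 = 2.76591
z = sin θ / κ = 0.68188/0.6260 = 1.08927
x = ρ cos φ = 2.76591 × cos(147.32°) = -2.32807
y = ρ sin φ = 2.76591 × sin(147.32°) = 1.49344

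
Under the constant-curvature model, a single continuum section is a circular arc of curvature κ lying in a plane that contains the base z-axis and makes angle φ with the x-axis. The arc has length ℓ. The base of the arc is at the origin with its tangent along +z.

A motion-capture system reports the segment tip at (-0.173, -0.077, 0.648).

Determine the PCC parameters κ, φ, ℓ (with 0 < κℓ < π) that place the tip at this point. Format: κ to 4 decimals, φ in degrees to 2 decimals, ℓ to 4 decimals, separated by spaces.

0.8310 203.99 0.6843

ρ = √(x²+y²) = √(-0.173² + -0.077²) = 0.18936
φ = atan2(y, x) mod 360° = atan2(-0.077, -0.173) = 203.9932°
|p|² = ρ² + z² = 0.18936² + 0.648² = 0.45576
κ = 2ρ / |p|² = 2×0.18936 / 0.45576 = 0.83097
θ = 2·atan2(ρ, z) = 2·atan2(0.18936, 0.648) = 0.56862 rad
ℓ = θ/κ = 0.56862/0.83097 = 0.68428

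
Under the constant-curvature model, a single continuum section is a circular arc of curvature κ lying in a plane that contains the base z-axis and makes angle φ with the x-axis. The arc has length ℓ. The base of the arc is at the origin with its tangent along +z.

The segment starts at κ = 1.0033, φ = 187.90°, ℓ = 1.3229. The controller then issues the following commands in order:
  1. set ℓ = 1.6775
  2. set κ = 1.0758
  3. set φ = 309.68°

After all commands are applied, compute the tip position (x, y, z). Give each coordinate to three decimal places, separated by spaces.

0.731 -0.881 0.904

initial: κ=1.0033, φ=187.90°, ℓ=1.3229
cmd 1: set ℓ=1.6775 → (κ,φ,ℓ)=(1.0033,187.90°,1.6775) → tip=(-1.0978,-0.1523,0.9904)
cmd 2: set κ=1.0758 → (κ,φ,ℓ)=(1.0758,187.90°,1.6775) → tip=(-1.1341,-0.1574,0.9042)
cmd 3: set φ=309.68° → (κ,φ,ℓ)=(1.0758,309.68°,1.6775) → tip=(0.7310,-0.8812,0.9042)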